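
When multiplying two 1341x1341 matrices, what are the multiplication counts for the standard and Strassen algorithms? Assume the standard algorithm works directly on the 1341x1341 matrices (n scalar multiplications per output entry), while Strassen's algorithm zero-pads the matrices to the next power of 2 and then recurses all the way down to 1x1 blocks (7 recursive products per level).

Matrix multiplication for 1341x1341 matrices:

Strassen's algorithm requires power-of-2 dimensions. Pad 1341x1341 to 2048x2048 (next power of 2).

Standard algorithm: 1341^3 = 2411494821 multiplications
Strassen's algorithm: 7^(log2(2048)) = 7^11 = 1977326743 multiplications
Savings: 2411494821 - 1977326743 = 434168078 multiplications

Standard: 2411494821 multiplications (1341^3). Strassen: 1977326743 multiplications (7^11, after padding to 2048x2048). Strassen reduces 8 recursive multiplications to 7 at each level.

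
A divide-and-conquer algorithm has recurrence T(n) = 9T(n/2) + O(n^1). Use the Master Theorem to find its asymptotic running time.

Master Theorem for T(n) = 9T(n/2) + O(n^1):

a = 9, b = 2, c = 1
log_b(a) = log_2(9) = 3.1699

Case 1: c = 1 < log_2(9) = 3.1699
T(n) = O(n^(log_2 9))

For T(n) = 9T(n/2) + O(n^1): log_2(9) = 3.1699. This is Case 1 of the Master Theorem (c < log_b(a), work dominated by leaves), giving O(n^(log_2 9)).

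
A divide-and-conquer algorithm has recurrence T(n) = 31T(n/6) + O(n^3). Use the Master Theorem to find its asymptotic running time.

Master Theorem for T(n) = 31T(n/6) + O(n^3):

a = 31, b = 6, c = 3
log_b(a) = log_6(31) = 1.9165

Case 3: c = 3 > log_6(31) = 1.9165
T(n) = O(n^3) = O(n^3)

For T(n) = 31T(n/6) + O(n^3): log_6(31) = 1.9165. This is Case 3 of the Master Theorem (c > log_b(a), work dominated by root), giving O(n^3).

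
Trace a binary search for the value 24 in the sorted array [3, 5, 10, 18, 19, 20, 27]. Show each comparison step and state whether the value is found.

Binary search for 24 in [3, 5, 10, 18, 19, 20, 27]:

lo=0, hi=6, mid=3, arr[mid]=18 -> 18 < 24, search right half
lo=4, hi=6, mid=5, arr[mid]=20 -> 20 < 24, search right half
lo=6, hi=6, mid=6, arr[mid]=27 -> 27 > 24, search left half
lo=6 > hi=5, target 24 not found

Binary search determines that 24 is not in the array after 3 comparisons. The search space was exhausted without finding the target.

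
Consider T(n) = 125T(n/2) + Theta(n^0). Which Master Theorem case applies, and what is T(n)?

Master Theorem for T(n) = 125T(n/2) + O(n^0):

a = 125, b = 2, c = 0
log_b(a) = log_2(125) = 6.9658

Case 1: c = 0 < log_2(125) = 6.9658
T(n) = O(n^(log_2 125))

For T(n) = 125T(n/2) + O(n^0): log_2(125) = 6.9658. This is Case 1 of the Master Theorem (c < log_b(a), work dominated by leaves), giving O(n^(log_2 125)).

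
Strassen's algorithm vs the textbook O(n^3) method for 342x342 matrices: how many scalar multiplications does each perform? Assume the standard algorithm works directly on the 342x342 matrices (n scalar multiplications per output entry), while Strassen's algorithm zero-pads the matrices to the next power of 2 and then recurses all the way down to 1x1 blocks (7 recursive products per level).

Matrix multiplication for 342x342 matrices:

Strassen's algorithm requires power-of-2 dimensions. Pad 342x342 to 512x512 (next power of 2).

Standard algorithm: 342^3 = 40001688 multiplications
Strassen's algorithm: 7^(log2(512)) = 7^9 = 40353607 multiplications
Difference: 40001688 - 40353607 = -351919 (Strassen uses MORE here due to padding overhead — for small or just-over-power-of-2 n, padding can outweigh the per-level savings)

Standard: 40001688 multiplications (342^3). Strassen: 40353607 multiplications (7^9, after padding to 512x512). Strassen reduces 8 recursive multiplications to 7 at each level.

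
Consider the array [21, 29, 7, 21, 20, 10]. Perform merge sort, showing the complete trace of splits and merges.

Merge sort trace:

Split: [21, 29, 7, 21, 20, 10] -> [21, 29, 7] and [21, 20, 10]
  Split: [21, 29, 7] -> [21] and [29, 7]
    Split: [29, 7] -> [29] and [7]
    Merge: [29] + [7] -> [7, 29]
  Merge: [21] + [7, 29] -> [7, 21, 29]
  Split: [21, 20, 10] -> [21] and [20, 10]
    Split: [20, 10] -> [20] and [10]
    Merge: [20] + [10] -> [10, 20]
  Merge: [21] + [10, 20] -> [10, 20, 21]
Merge: [7, 21, 29] + [10, 20, 21] -> [7, 10, 20, 21, 21, 29]

Final sorted array: [7, 10, 20, 21, 21, 29]

The merge sort proceeds by recursively splitting the array and merging sorted halves.
After all merges, the sorted array is [7, 10, 20, 21, 21, 29].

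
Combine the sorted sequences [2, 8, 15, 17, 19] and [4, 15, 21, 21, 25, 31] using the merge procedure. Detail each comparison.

Merging process:

Compare 2 vs 4: take 2 from left. Merged: [2]
Compare 8 vs 4: take 4 from right. Merged: [2, 4]
Compare 8 vs 15: take 8 from left. Merged: [2, 4, 8]
Compare 15 vs 15: take 15 from left. Merged: [2, 4, 8, 15]
Compare 17 vs 15: take 15 from right. Merged: [2, 4, 8, 15, 15]
Compare 17 vs 21: take 17 from left. Merged: [2, 4, 8, 15, 15, 17]
Compare 19 vs 21: take 19 from left. Merged: [2, 4, 8, 15, 15, 17, 19]
Append remaining from right: [21, 21, 25, 31]. Merged: [2, 4, 8, 15, 15, 17, 19, 21, 21, 25, 31]

Final merged array: [2, 4, 8, 15, 15, 17, 19, 21, 21, 25, 31]
Total comparisons: 7

The merged array is [2, 4, 8, 15, 15, 17, 19, 21, 21, 25, 31], requiring 7 comparisons. The merge step runs in O(n) time where n is the total number of elements.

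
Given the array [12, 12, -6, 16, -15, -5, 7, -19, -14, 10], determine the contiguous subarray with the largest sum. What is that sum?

Using Kadane's algorithm on [12, 12, -6, 16, -15, -5, 7, -19, -14, 10]:

Scanning through the array:
Position 1 (value 12): max_ending_here = 24, max_so_far = 24
Position 2 (value -6): max_ending_here = 18, max_so_far = 24
Position 3 (value 16): max_ending_here = 34, max_so_far = 34
Position 4 (value -15): max_ending_here = 19, max_so_far = 34
Position 5 (value -5): max_ending_here = 14, max_so_far = 34
Position 6 (value 7): max_ending_here = 21, max_so_far = 34
Position 7 (value -19): max_ending_here = 2, max_so_far = 34
Position 8 (value -14): max_ending_here = -12, max_so_far = 34
Position 9 (value 10): max_ending_here = 10, max_so_far = 34

Maximum subarray: [12, 12, -6, 16]
Maximum sum: 34

The maximum subarray is [12, 12, -6, 16] with sum 34. This subarray runs from index 0 to index 3.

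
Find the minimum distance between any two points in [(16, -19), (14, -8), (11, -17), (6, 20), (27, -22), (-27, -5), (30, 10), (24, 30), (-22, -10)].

Computing all pairwise distances among 9 points:

d((16, -19), (14, -8)) = 11.1803
d((16, -19), (11, -17)) = 5.3852 <-- minimum
d((16, -19), (6, 20)) = 40.2616
d((16, -19), (27, -22)) = 11.4018
d((16, -19), (-27, -5)) = 45.2217
d((16, -19), (30, 10)) = 32.2025
d((16, -19), (24, 30)) = 49.6488
d((16, -19), (-22, -10)) = 39.0512
d((14, -8), (11, -17)) = 9.4868
d((14, -8), (6, 20)) = 29.1204
d((14, -8), (27, -22)) = 19.105
d((14, -8), (-27, -5)) = 41.1096
d((14, -8), (30, 10)) = 24.0832
d((14, -8), (24, 30)) = 39.2938
d((14, -8), (-22, -10)) = 36.0555
d((11, -17), (6, 20)) = 37.3363
d((11, -17), (27, -22)) = 16.7631
d((11, -17), (-27, -5)) = 39.8497
d((11, -17), (30, 10)) = 33.0151
d((11, -17), (24, 30)) = 48.7647
d((11, -17), (-22, -10)) = 33.7343
d((6, 20), (27, -22)) = 46.9574
d((6, 20), (-27, -5)) = 41.4005
d((6, 20), (30, 10)) = 26.0
d((6, 20), (24, 30)) = 20.5913
d((6, 20), (-22, -10)) = 41.0366
d((27, -22), (-27, -5)) = 56.6127
d((27, -22), (30, 10)) = 32.1403
d((27, -22), (24, 30)) = 52.0865
d((27, -22), (-22, -10)) = 50.448
d((-27, -5), (30, 10)) = 58.9406
d((-27, -5), (24, 30)) = 61.8547
d((-27, -5), (-22, -10)) = 7.0711
d((30, 10), (24, 30)) = 20.8806
d((30, 10), (-22, -10)) = 55.7136
d((24, 30), (-22, -10)) = 60.959

Closest pair: (16, -19) and (11, -17) with distance 5.3852

The closest pair is (16, -19) and (11, -17) with Euclidean distance 5.3852. For 9 points, brute-force pairwise comparison is shown above. For large n, the divide-and-conquer algorithm (sort by x, recurse on halves, check the dividing strip) achieves O(n log n).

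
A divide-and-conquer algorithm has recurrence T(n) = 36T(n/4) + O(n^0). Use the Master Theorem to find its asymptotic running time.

Master Theorem for T(n) = 36T(n/4) + O(n^0):

a = 36, b = 4, c = 0
log_b(a) = log_4(36) = 2.5850

Case 1: c = 0 < log_4(36) = 2.5850
T(n) = O(n^(log_4 36))

For T(n) = 36T(n/4) + O(n^0): log_4(36) = 2.5850. This is Case 1 of the Master Theorem (c < log_b(a), work dominated by leaves), giving O(n^(log_4 36)).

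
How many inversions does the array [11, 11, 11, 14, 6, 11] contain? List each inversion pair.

Finding inversions in [11, 11, 11, 14, 6, 11]:

(0, 4): arr[0]=11 > arr[4]=6
(1, 4): arr[1]=11 > arr[4]=6
(2, 4): arr[2]=11 > arr[4]=6
(3, 4): arr[3]=14 > arr[4]=6
(3, 5): arr[3]=14 > arr[5]=11

Total inversions: 5

The array has 5 inversion(s): (0,4), (1,4), (2,4), (3,4), (3,5). Each pair (i,j) satisfies i < j and arr[i] > arr[j].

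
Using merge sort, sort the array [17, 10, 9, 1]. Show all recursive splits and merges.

Merge sort trace:

Split: [17, 10, 9, 1] -> [17, 10] and [9, 1]
  Split: [17, 10] -> [17] and [10]
  Merge: [17] + [10] -> [10, 17]
  Split: [9, 1] -> [9] and [1]
  Merge: [9] + [1] -> [1, 9]
Merge: [10, 17] + [1, 9] -> [1, 9, 10, 17]

Final sorted array: [1, 9, 10, 17]

The merge sort proceeds by recursively splitting the array and merging sorted halves.
After all merges, the sorted array is [1, 9, 10, 17].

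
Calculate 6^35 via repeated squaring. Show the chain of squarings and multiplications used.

Computing 6^35 by squaring (build up from 6^1; each line after the first costs one multiplication):

6^1 = 6
6^2 = (6^1)^2 = 6^2 = 36
6^4 = (6^2)^2 = 36^2 = 1296
6^8 = (6^4)^2 = 1296^2 = 1679616
6^16 = (6^8)^2 = 1679616^2 = 2821109907456
6^17 = 6 * 6^16 = 6 * 2821109907456 = 16926659444736
6^34 = (6^17)^2 = 16926659444736^2 = 286511799958070431838109696
6^35 = 6 * 6^34 = 6 * 286511799958070431838109696 = 1719070799748422591028658176

Result: 1719070799748422591028658176
Multiplications needed: 7 (7 lines after 6^1)

6^35 = 1719070799748422591028658176. Using exponentiation by squaring, this requires 7 multiplications. The key idea: if the exponent is even, square the half-power; if odd, multiply by the base once.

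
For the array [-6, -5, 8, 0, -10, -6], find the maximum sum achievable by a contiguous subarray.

Using Kadane's algorithm on [-6, -5, 8, 0, -10, -6]:

Scanning through the array:
Position 1 (value -5): max_ending_here = -5, max_so_far = -5
Position 2 (value 8): max_ending_here = 8, max_so_far = 8
Position 3 (value 0): max_ending_here = 8, max_so_far = 8
Position 4 (value -10): max_ending_here = -2, max_so_far = 8
Position 5 (value -6): max_ending_here = -6, max_so_far = 8

Maximum subarray: [8]
Maximum sum: 8

The maximum subarray is [8] with sum 8. This subarray runs from index 2 to index 2.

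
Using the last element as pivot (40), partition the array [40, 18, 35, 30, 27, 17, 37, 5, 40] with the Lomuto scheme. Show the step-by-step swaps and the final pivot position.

Lomuto partition with pivot = 40:

Initial array: [40, 18, 35, 30, 27, 17, 37, 5, 40]

arr[0]=40 <= 40: swap with position 0, array becomes [40, 18, 35, 30, 27, 17, 37, 5, 40]
arr[1]=18 <= 40: swap with position 1, array becomes [40, 18, 35, 30, 27, 17, 37, 5, 40]
arr[2]=35 <= 40: swap with position 2, array becomes [40, 18, 35, 30, 27, 17, 37, 5, 40]
arr[3]=30 <= 40: swap with position 3, array becomes [40, 18, 35, 30, 27, 17, 37, 5, 40]
arr[4]=27 <= 40: swap with position 4, array becomes [40, 18, 35, 30, 27, 17, 37, 5, 40]
arr[5]=17 <= 40: swap with position 5, array becomes [40, 18, 35, 30, 27, 17, 37, 5, 40]
arr[6]=37 <= 40: swap with position 6, array becomes [40, 18, 35, 30, 27, 17, 37, 5, 40]
arr[7]=5 <= 40: swap with position 7, array becomes [40, 18, 35, 30, 27, 17, 37, 5, 40]

Place pivot at position 8: [40, 18, 35, 30, 27, 17, 37, 5, 40]
Pivot position: 8

After partitioning with pivot 40, the array becomes [40, 18, 35, 30, 27, 17, 37, 5, 40]. The pivot is placed at index 8. All elements to the left of the pivot are <= 40, and all elements to the right are > 40.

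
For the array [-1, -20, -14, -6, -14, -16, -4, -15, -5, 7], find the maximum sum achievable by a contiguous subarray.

Using Kadane's algorithm on [-1, -20, -14, -6, -14, -16, -4, -15, -5, 7]:

Scanning through the array:
Position 1 (value -20): max_ending_here = -20, max_so_far = -1
Position 2 (value -14): max_ending_here = -14, max_so_far = -1
Position 3 (value -6): max_ending_here = -6, max_so_far = -1
Position 4 (value -14): max_ending_here = -14, max_so_far = -1
Position 5 (value -16): max_ending_here = -16, max_so_far = -1
Position 6 (value -4): max_ending_here = -4, max_so_far = -1
Position 7 (value -15): max_ending_here = -15, max_so_far = -1
Position 8 (value -5): max_ending_here = -5, max_so_far = -1
Position 9 (value 7): max_ending_here = 7, max_so_far = 7

Maximum subarray: [7]
Maximum sum: 7

The maximum subarray is [7] with sum 7. This subarray runs from index 9 to index 9.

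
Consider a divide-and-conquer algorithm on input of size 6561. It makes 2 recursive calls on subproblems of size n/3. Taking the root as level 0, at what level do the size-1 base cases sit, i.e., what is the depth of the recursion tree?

For divide and conquer with division factor 3:

Problem sizes at each level:
Level 0: 6561
Level 1: 2187
Level 2: 729
Level 3: 243
Level 4: 81
Level 5: 27
Level 6: 9
Level 7: 3
Level 8: 1

The root is level 0 and the size-1 base case is level 8 (the tree spans levels 0 through 8, i.e. 9 levels counting the root), so the depth is the number of divisions: log_3(6561) = 8

The recursion tree depth is log_3(6561) = 8. At each level, the problem size is divided by 3, so it takes 8 divisions to reduce to a base case of size 1. The algorithm makes 2 recursive calls at each level.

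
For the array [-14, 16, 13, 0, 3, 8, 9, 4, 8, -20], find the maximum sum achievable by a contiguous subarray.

Using Kadane's algorithm on [-14, 16, 13, 0, 3, 8, 9, 4, 8, -20]:

Scanning through the array:
Position 1 (value 16): max_ending_here = 16, max_so_far = 16
Position 2 (value 13): max_ending_here = 29, max_so_far = 29
Position 3 (value 0): max_ending_here = 29, max_so_far = 29
Position 4 (value 3): max_ending_here = 32, max_so_far = 32
Position 5 (value 8): max_ending_here = 40, max_so_far = 40
Position 6 (value 9): max_ending_here = 49, max_so_far = 49
Position 7 (value 4): max_ending_here = 53, max_so_far = 53
Position 8 (value 8): max_ending_here = 61, max_so_far = 61
Position 9 (value -20): max_ending_here = 41, max_so_far = 61

Maximum subarray: [16, 13, 0, 3, 8, 9, 4, 8]
Maximum sum: 61

The maximum subarray is [16, 13, 0, 3, 8, 9, 4, 8] with sum 61. This subarray runs from index 1 to index 8.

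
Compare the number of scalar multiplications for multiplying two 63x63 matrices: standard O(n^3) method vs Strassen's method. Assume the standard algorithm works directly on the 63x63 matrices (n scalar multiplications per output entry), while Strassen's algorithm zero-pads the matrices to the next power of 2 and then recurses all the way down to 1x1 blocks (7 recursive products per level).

Matrix multiplication for 63x63 matrices:

Strassen's algorithm requires power-of-2 dimensions. Pad 63x63 to 64x64 (next power of 2).

Standard algorithm: 63^3 = 250047 multiplications
Strassen's algorithm: 7^(log2(64)) = 7^6 = 117649 multiplications
Savings: 250047 - 117649 = 132398 multiplications

Standard: 250047 multiplications (63^3). Strassen: 117649 multiplications (7^6, after padding to 64x64). Strassen reduces 8 recursive multiplications to 7 at each level.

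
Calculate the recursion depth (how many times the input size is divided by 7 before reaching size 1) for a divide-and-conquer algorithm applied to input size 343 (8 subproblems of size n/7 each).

For divide and conquer with division factor 7:

Problem sizes at each level:
Level 0: 343
Level 1: 49
Level 2: 7
Level 3: 1

The root is level 0 and the size-1 base case is level 3 (the tree spans levels 0 through 3, i.e. 4 levels counting the root), so the depth is the number of divisions: log_7(343) = 3

The recursion tree depth is log_7(343) = 3. At each level, the problem size is divided by 7, so it takes 3 divisions to reduce to a base case of size 1. The algorithm makes 8 recursive calls at each level.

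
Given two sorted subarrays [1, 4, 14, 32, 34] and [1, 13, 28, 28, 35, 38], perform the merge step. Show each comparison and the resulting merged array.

Merging process:

Compare 1 vs 1: take 1 from left. Merged: [1]
Compare 4 vs 1: take 1 from right. Merged: [1, 1]
Compare 4 vs 13: take 4 from left. Merged: [1, 1, 4]
Compare 14 vs 13: take 13 from right. Merged: [1, 1, 4, 13]
Compare 14 vs 28: take 14 from left. Merged: [1, 1, 4, 13, 14]
Compare 32 vs 28: take 28 from right. Merged: [1, 1, 4, 13, 14, 28]
Compare 32 vs 28: take 28 from right. Merged: [1, 1, 4, 13, 14, 28, 28]
Compare 32 vs 35: take 32 from left. Merged: [1, 1, 4, 13, 14, 28, 28, 32]
Compare 34 vs 35: take 34 from left. Merged: [1, 1, 4, 13, 14, 28, 28, 32, 34]
Append remaining from right: [35, 38]. Merged: [1, 1, 4, 13, 14, 28, 28, 32, 34, 35, 38]

Final merged array: [1, 1, 4, 13, 14, 28, 28, 32, 34, 35, 38]
Total comparisons: 9

The merged array is [1, 1, 4, 13, 14, 28, 28, 32, 34, 35, 38], requiring 9 comparisons. The merge step runs in O(n) time where n is the total number of elements.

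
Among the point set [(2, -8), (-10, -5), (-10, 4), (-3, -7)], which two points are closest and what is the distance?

Computing all pairwise distances among 4 points:

d((2, -8), (-10, -5)) = 12.3693
d((2, -8), (-10, 4)) = 16.9706
d((2, -8), (-3, -7)) = 5.099 <-- minimum
d((-10, -5), (-10, 4)) = 9.0
d((-10, -5), (-3, -7)) = 7.2801
d((-10, 4), (-3, -7)) = 13.0384

Closest pair: (2, -8) and (-3, -7) with distance 5.099

The closest pair is (2, -8) and (-3, -7) with Euclidean distance 5.099. For 4 points, brute-force pairwise comparison is shown above. For large n, the divide-and-conquer algorithm (sort by x, recurse on halves, check the dividing strip) achieves O(n log n).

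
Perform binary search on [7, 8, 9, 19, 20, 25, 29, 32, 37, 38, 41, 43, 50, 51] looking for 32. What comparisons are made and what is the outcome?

Binary search for 32 in [7, 8, 9, 19, 20, 25, 29, 32, 37, 38, 41, 43, 50, 51]:

lo=0, hi=13, mid=6, arr[mid]=29 -> 29 < 32, search right half
lo=7, hi=13, mid=10, arr[mid]=41 -> 41 > 32, search left half
lo=7, hi=9, mid=8, arr[mid]=37 -> 37 > 32, search left half
lo=7, hi=7, mid=7, arr[mid]=32 -> Found target at index 7!

Binary search finds 32 at index 7 after 4 comparisons. The search repeatedly halves the search space by comparing with the middle element.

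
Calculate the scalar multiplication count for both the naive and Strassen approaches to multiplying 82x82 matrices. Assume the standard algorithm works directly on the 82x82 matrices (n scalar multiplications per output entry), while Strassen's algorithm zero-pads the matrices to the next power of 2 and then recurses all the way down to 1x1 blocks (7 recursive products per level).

Matrix multiplication for 82x82 matrices:

Strassen's algorithm requires power-of-2 dimensions. Pad 82x82 to 128x128 (next power of 2).

Standard algorithm: 82^3 = 551368 multiplications
Strassen's algorithm: 7^(log2(128)) = 7^7 = 823543 multiplications
Difference: 551368 - 823543 = -272175 (Strassen uses MORE here due to padding overhead — for small or just-over-power-of-2 n, padding can outweigh the per-level savings)

Standard: 551368 multiplications (82^3). Strassen: 823543 multiplications (7^7, after padding to 128x128). Strassen reduces 8 recursive multiplications to 7 at each level.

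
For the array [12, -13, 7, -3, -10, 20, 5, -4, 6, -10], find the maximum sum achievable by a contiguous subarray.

Using Kadane's algorithm on [12, -13, 7, -3, -10, 20, 5, -4, 6, -10]:

Scanning through the array:
Position 1 (value -13): max_ending_here = -1, max_so_far = 12
Position 2 (value 7): max_ending_here = 7, max_so_far = 12
Position 3 (value -3): max_ending_here = 4, max_so_far = 12
Position 4 (value -10): max_ending_here = -6, max_so_far = 12
Position 5 (value 20): max_ending_here = 20, max_so_far = 20
Position 6 (value 5): max_ending_here = 25, max_so_far = 25
Position 7 (value -4): max_ending_here = 21, max_so_far = 25
Position 8 (value 6): max_ending_here = 27, max_so_far = 27
Position 9 (value -10): max_ending_here = 17, max_so_far = 27

Maximum subarray: [20, 5, -4, 6]
Maximum sum: 27

The maximum subarray is [20, 5, -4, 6] with sum 27. This subarray runs from index 5 to index 8.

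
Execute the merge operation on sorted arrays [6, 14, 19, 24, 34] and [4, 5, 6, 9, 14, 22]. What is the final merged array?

Merging process:

Compare 6 vs 4: take 4 from right. Merged: [4]
Compare 6 vs 5: take 5 from right. Merged: [4, 5]
Compare 6 vs 6: take 6 from left. Merged: [4, 5, 6]
Compare 14 vs 6: take 6 from right. Merged: [4, 5, 6, 6]
Compare 14 vs 9: take 9 from right. Merged: [4, 5, 6, 6, 9]
Compare 14 vs 14: take 14 from left. Merged: [4, 5, 6, 6, 9, 14]
Compare 19 vs 14: take 14 from right. Merged: [4, 5, 6, 6, 9, 14, 14]
Compare 19 vs 22: take 19 from left. Merged: [4, 5, 6, 6, 9, 14, 14, 19]
Compare 24 vs 22: take 22 from right. Merged: [4, 5, 6, 6, 9, 14, 14, 19, 22]
Append remaining from left: [24, 34]. Merged: [4, 5, 6, 6, 9, 14, 14, 19, 22, 24, 34]

Final merged array: [4, 5, 6, 6, 9, 14, 14, 19, 22, 24, 34]
Total comparisons: 9

The merged array is [4, 5, 6, 6, 9, 14, 14, 19, 22, 24, 34], requiring 9 comparisons. The merge step runs in O(n) time where n is the total number of elements.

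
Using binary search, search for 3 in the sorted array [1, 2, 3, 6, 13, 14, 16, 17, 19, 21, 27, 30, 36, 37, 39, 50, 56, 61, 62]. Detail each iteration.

Binary search for 3 in [1, 2, 3, 6, 13, 14, 16, 17, 19, 21, 27, 30, 36, 37, 39, 50, 56, 61, 62]:

lo=0, hi=18, mid=9, arr[mid]=21 -> 21 > 3, search left half
lo=0, hi=8, mid=4, arr[mid]=13 -> 13 > 3, search left half
lo=0, hi=3, mid=1, arr[mid]=2 -> 2 < 3, search right half
lo=2, hi=3, mid=2, arr[mid]=3 -> Found target at index 2!

Binary search finds 3 at index 2 after 4 comparisons. The search repeatedly halves the search space by comparing with the middle element.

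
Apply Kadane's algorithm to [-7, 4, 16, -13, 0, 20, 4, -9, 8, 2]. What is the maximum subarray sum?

Using Kadane's algorithm on [-7, 4, 16, -13, 0, 20, 4, -9, 8, 2]:

Scanning through the array:
Position 1 (value 4): max_ending_here = 4, max_so_far = 4
Position 2 (value 16): max_ending_here = 20, max_so_far = 20
Position 3 (value -13): max_ending_here = 7, max_so_far = 20
Position 4 (value 0): max_ending_here = 7, max_so_far = 20
Position 5 (value 20): max_ending_here = 27, max_so_far = 27
Position 6 (value 4): max_ending_here = 31, max_so_far = 31
Position 7 (value -9): max_ending_here = 22, max_so_far = 31
Position 8 (value 8): max_ending_here = 30, max_so_far = 31
Position 9 (value 2): max_ending_here = 32, max_so_far = 32

Maximum subarray: [4, 16, -13, 0, 20, 4, -9, 8, 2]
Maximum sum: 32

The maximum subarray is [4, 16, -13, 0, 20, 4, -9, 8, 2] with sum 32. This subarray runs from index 1 to index 9.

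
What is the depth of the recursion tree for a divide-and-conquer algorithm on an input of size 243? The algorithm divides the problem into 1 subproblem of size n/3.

For divide and conquer with division factor 3:

Problem sizes at each level:
Level 0: 243
Level 1: 81
Level 2: 27
Level 3: 9
Level 4: 3
Level 5: 1

The root is level 0 and the size-1 base case is level 5 (the tree spans levels 0 through 5, i.e. 6 levels counting the root), so the depth is the number of divisions: log_3(243) = 5

The recursion tree depth is log_3(243) = 5. At each level, the problem size is divided by 3, so it takes 5 divisions to reduce to a base case of size 1. The algorithm makes 1 recursive call at each level.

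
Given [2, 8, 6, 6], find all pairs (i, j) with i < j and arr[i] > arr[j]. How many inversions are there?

Finding inversions in [2, 8, 6, 6]:

(1, 2): arr[1]=8 > arr[2]=6
(1, 3): arr[1]=8 > arr[3]=6

Total inversions: 2

The array has 2 inversion(s): (1,2), (1,3). Each pair (i,j) satisfies i < j and arr[i] > arr[j].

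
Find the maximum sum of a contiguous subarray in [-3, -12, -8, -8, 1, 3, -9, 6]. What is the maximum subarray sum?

Using Kadane's algorithm on [-3, -12, -8, -8, 1, 3, -9, 6]:

Scanning through the array:
Position 1 (value -12): max_ending_here = -12, max_so_far = -3
Position 2 (value -8): max_ending_here = -8, max_so_far = -3
Position 3 (value -8): max_ending_here = -8, max_so_far = -3
Position 4 (value 1): max_ending_here = 1, max_so_far = 1
Position 5 (value 3): max_ending_here = 4, max_so_far = 4
Position 6 (value -9): max_ending_here = -5, max_so_far = 4
Position 7 (value 6): max_ending_here = 6, max_so_far = 6

Maximum subarray: [6]
Maximum sum: 6

The maximum subarray is [6] with sum 6. This subarray runs from index 7 to index 7.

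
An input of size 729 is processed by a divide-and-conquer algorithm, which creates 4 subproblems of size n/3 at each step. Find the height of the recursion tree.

For divide and conquer with division factor 3:

Problem sizes at each level:
Level 0: 729
Level 1: 243
Level 2: 81
Level 3: 27
Level 4: 9
Level 5: 3
Level 6: 1

The root is level 0 and the size-1 base case is level 6 (the tree spans levels 0 through 6, i.e. 7 levels counting the root), so the depth is the number of divisions: log_3(729) = 6

The recursion tree depth is log_3(729) = 6. At each level, the problem size is divided by 3, so it takes 6 divisions to reduce to a base case of size 1. The algorithm makes 4 recursive calls at each level.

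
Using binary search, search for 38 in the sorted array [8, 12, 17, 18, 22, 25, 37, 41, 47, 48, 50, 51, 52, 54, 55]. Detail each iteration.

Binary search for 38 in [8, 12, 17, 18, 22, 25, 37, 41, 47, 48, 50, 51, 52, 54, 55]:

lo=0, hi=14, mid=7, arr[mid]=41 -> 41 > 38, search left half
lo=0, hi=6, mid=3, arr[mid]=18 -> 18 < 38, search right half
lo=4, hi=6, mid=5, arr[mid]=25 -> 25 < 38, search right half
lo=6, hi=6, mid=6, arr[mid]=37 -> 37 < 38, search right half
lo=7 > hi=6, target 38 not found

Binary search determines that 38 is not in the array after 4 comparisons. The search space was exhausted without finding the target.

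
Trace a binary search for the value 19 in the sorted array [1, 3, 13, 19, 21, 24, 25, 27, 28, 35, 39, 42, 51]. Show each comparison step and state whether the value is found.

Binary search for 19 in [1, 3, 13, 19, 21, 24, 25, 27, 28, 35, 39, 42, 51]:

lo=0, hi=12, mid=6, arr[mid]=25 -> 25 > 19, search left half
lo=0, hi=5, mid=2, arr[mid]=13 -> 13 < 19, search right half
lo=3, hi=5, mid=4, arr[mid]=21 -> 21 > 19, search left half
lo=3, hi=3, mid=3, arr[mid]=19 -> Found target at index 3!

Binary search finds 19 at index 3 after 4 comparisons. The search repeatedly halves the search space by comparing with the middle element.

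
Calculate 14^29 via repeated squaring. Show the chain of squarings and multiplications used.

Computing 14^29 by squaring (build up from 14^1; each line after the first costs one multiplication):

14^1 = 14
14^2 = (14^1)^2 = 14^2 = 196
14^3 = 14 * 14^2 = 14 * 196 = 2744
14^6 = (14^3)^2 = 2744^2 = 7529536
14^7 = 14 * 14^6 = 14 * 7529536 = 105413504
14^14 = (14^7)^2 = 105413504^2 = 11112006825558016
14^28 = (14^14)^2 = 11112006825558016^2 = 123476695691247935826229781856256
14^29 = 14 * 14^28 = 14 * 123476695691247935826229781856256 = 1728673739677471101567216945987584

Result: 1728673739677471101567216945987584
Multiplications needed: 7 (7 lines after 14^1)

14^29 = 1728673739677471101567216945987584. Using exponentiation by squaring, this requires 7 multiplications. The key idea: if the exponent is even, square the half-power; if odd, multiply by the base once.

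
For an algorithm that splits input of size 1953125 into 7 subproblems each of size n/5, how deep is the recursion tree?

For divide and conquer with division factor 5:

Problem sizes at each level:
Level 0: 1953125
Level 1: 390625
Level 2: 78125
Level 3: 15625
Level 4: 3125
Level 5: 625
Level 6: 125
Level 7: 25
Level 8: 5
Level 9: 1

The root is level 0 and the size-1 base case is level 9 (the tree spans levels 0 through 9, i.e. 10 levels counting the root), so the depth is the number of divisions: log_5(1953125) = 9

The recursion tree depth is log_5(1953125) = 9. At each level, the problem size is divided by 5, so it takes 9 divisions to reduce to a base case of size 1. The algorithm makes 7 recursive calls at each level.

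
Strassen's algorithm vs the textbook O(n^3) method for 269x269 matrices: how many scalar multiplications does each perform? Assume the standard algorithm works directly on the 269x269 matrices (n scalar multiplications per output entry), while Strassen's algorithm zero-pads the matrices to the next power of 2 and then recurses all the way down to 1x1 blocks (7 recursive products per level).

Matrix multiplication for 269x269 matrices:

Strassen's algorithm requires power-of-2 dimensions. Pad 269x269 to 512x512 (next power of 2).

Standard algorithm: 269^3 = 19465109 multiplications
Strassen's algorithm: 7^(log2(512)) = 7^9 = 40353607 multiplications
Difference: 19465109 - 40353607 = -20888498 (Strassen uses MORE here due to padding overhead — for small or just-over-power-of-2 n, padding can outweigh the per-level savings)

Standard: 19465109 multiplications (269^3). Strassen: 40353607 multiplications (7^9, after padding to 512x512). Strassen reduces 8 recursive multiplications to 7 at each level.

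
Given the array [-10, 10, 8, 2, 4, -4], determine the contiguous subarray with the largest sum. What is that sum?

Using Kadane's algorithm on [-10, 10, 8, 2, 4, -4]:

Scanning through the array:
Position 1 (value 10): max_ending_here = 10, max_so_far = 10
Position 2 (value 8): max_ending_here = 18, max_so_far = 18
Position 3 (value 2): max_ending_here = 20, max_so_far = 20
Position 4 (value 4): max_ending_here = 24, max_so_far = 24
Position 5 (value -4): max_ending_here = 20, max_so_far = 24

Maximum subarray: [10, 8, 2, 4]
Maximum sum: 24

The maximum subarray is [10, 8, 2, 4] with sum 24. This subarray runs from index 1 to index 4.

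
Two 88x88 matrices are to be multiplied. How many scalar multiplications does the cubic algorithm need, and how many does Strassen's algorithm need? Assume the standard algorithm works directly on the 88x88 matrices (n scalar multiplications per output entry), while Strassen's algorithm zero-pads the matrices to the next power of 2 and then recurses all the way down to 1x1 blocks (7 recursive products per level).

Matrix multiplication for 88x88 matrices:

Strassen's algorithm requires power-of-2 dimensions. Pad 88x88 to 128x128 (next power of 2).

Standard algorithm: 88^3 = 681472 multiplications
Strassen's algorithm: 7^(log2(128)) = 7^7 = 823543 multiplications
Difference: 681472 - 823543 = -142071 (Strassen uses MORE here due to padding overhead — for small or just-over-power-of-2 n, padding can outweigh the per-level savings)

Standard: 681472 multiplications (88^3). Strassen: 823543 multiplications (7^7, after padding to 128x128). Strassen reduces 8 recursive multiplications to 7 at each level.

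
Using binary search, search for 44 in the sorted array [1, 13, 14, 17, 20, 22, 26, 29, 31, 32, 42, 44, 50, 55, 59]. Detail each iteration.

Binary search for 44 in [1, 13, 14, 17, 20, 22, 26, 29, 31, 32, 42, 44, 50, 55, 59]:

lo=0, hi=14, mid=7, arr[mid]=29 -> 29 < 44, search right half
lo=8, hi=14, mid=11, arr[mid]=44 -> Found target at index 11!

Binary search finds 44 at index 11 after 2 comparisons. The search repeatedly halves the search space by comparing with the middle element.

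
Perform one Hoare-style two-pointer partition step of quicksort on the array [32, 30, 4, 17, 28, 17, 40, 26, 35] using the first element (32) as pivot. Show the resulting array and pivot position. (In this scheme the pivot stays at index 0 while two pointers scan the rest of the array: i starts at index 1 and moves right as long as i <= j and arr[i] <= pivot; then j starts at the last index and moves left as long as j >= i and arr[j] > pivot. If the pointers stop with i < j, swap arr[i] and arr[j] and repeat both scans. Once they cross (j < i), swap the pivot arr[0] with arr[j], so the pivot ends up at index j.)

Hoare-style two-pointer partition with pivot = 32:

Initial array: [32, 30, 4, 17, 28, 17, 40, 26, 35]

Pointers start at i = 1, j = 8.
i stops at index 6 (arr[6]=40 > 32), j stops at index 7 (arr[7]=26 <= 32): swap arr[6] and arr[7], array becomes [32, 30, 4, 17, 28, 17, 26, 40, 35]
i ends at 7, j ends at 6: the pointers have crossed (j < i), so scanning stops.

Swap pivot arr[0] with arr[6] to place pivot at position 6: [26, 30, 4, 17, 28, 17, 32, 40, 35]
Pivot position: 6

After partitioning with pivot 32, the array becomes [26, 30, 4, 17, 28, 17, 32, 40, 35]. The pivot is placed at index 6. All elements to the left of the pivot are <= 32, and all elements to the right are > 32.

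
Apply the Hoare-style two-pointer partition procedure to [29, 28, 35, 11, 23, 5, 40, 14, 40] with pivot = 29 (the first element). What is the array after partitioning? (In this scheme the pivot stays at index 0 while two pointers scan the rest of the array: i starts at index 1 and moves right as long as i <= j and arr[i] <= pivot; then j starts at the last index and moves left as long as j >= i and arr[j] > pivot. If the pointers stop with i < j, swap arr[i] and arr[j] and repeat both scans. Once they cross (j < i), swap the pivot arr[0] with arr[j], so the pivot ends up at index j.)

Hoare-style two-pointer partition with pivot = 29:

Initial array: [29, 28, 35, 11, 23, 5, 40, 14, 40]

Pointers start at i = 1, j = 8.
i stops at index 2 (arr[2]=35 > 29), j stops at index 7 (arr[7]=14 <= 29): swap arr[2] and arr[7], array becomes [29, 28, 14, 11, 23, 5, 40, 35, 40]
i ends at 6, j ends at 5: the pointers have crossed (j < i), so scanning stops.

Swap pivot arr[0] with arr[5] to place pivot at position 5: [5, 28, 14, 11, 23, 29, 40, 35, 40]
Pivot position: 5

After partitioning with pivot 29, the array becomes [5, 28, 14, 11, 23, 29, 40, 35, 40]. The pivot is placed at index 5. All elements to the left of the pivot are <= 29, and all elements to the right are > 29.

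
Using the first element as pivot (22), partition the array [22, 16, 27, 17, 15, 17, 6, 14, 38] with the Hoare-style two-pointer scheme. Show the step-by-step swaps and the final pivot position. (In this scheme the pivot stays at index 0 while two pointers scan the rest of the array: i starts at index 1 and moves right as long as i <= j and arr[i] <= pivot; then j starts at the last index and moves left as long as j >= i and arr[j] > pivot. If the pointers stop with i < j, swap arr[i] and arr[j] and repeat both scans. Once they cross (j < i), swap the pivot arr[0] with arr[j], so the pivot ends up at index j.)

Hoare-style two-pointer partition with pivot = 22:

Initial array: [22, 16, 27, 17, 15, 17, 6, 14, 38]

Pointers start at i = 1, j = 8.
i stops at index 2 (arr[2]=27 > 22), j stops at index 7 (arr[7]=14 <= 22): swap arr[2] and arr[7], array becomes [22, 16, 14, 17, 15, 17, 6, 27, 38]
i ends at 7, j ends at 6: the pointers have crossed (j < i), so scanning stops.

Swap pivot arr[0] with arr[6] to place pivot at position 6: [6, 16, 14, 17, 15, 17, 22, 27, 38]
Pivot position: 6

After partitioning with pivot 22, the array becomes [6, 16, 14, 17, 15, 17, 22, 27, 38]. The pivot is placed at index 6. All elements to the left of the pivot are <= 22, and all elements to the right are > 22.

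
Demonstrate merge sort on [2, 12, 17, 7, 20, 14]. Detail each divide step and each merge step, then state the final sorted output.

Merge sort trace:

Split: [2, 12, 17, 7, 20, 14] -> [2, 12, 17] and [7, 20, 14]
  Split: [2, 12, 17] -> [2] and [12, 17]
    Split: [12, 17] -> [12] and [17]
    Merge: [12] + [17] -> [12, 17]
  Merge: [2] + [12, 17] -> [2, 12, 17]
  Split: [7, 20, 14] -> [7] and [20, 14]
    Split: [20, 14] -> [20] and [14]
    Merge: [20] + [14] -> [14, 20]
  Merge: [7] + [14, 20] -> [7, 14, 20]
Merge: [2, 12, 17] + [7, 14, 20] -> [2, 7, 12, 14, 17, 20]

Final sorted array: [2, 7, 12, 14, 17, 20]

The merge sort proceeds by recursively splitting the array and merging sorted halves.
After all merges, the sorted array is [2, 7, 12, 14, 17, 20].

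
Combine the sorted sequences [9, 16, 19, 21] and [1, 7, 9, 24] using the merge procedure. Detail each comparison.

Merging process:

Compare 9 vs 1: take 1 from right. Merged: [1]
Compare 9 vs 7: take 7 from right. Merged: [1, 7]
Compare 9 vs 9: take 9 from left. Merged: [1, 7, 9]
Compare 16 vs 9: take 9 from right. Merged: [1, 7, 9, 9]
Compare 16 vs 24: take 16 from left. Merged: [1, 7, 9, 9, 16]
Compare 19 vs 24: take 19 from left. Merged: [1, 7, 9, 9, 16, 19]
Compare 21 vs 24: take 21 from left. Merged: [1, 7, 9, 9, 16, 19, 21]
Append remaining from right: [24]. Merged: [1, 7, 9, 9, 16, 19, 21, 24]

Final merged array: [1, 7, 9, 9, 16, 19, 21, 24]
Total comparisons: 7

The merged array is [1, 7, 9, 9, 16, 19, 21, 24], requiring 7 comparisons. The merge step runs in O(n) time where n is the total number of elements.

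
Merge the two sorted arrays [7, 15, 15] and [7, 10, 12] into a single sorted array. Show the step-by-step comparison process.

Merging process:

Compare 7 vs 7: take 7 from left. Merged: [7]
Compare 15 vs 7: take 7 from right. Merged: [7, 7]
Compare 15 vs 10: take 10 from right. Merged: [7, 7, 10]
Compare 15 vs 12: take 12 from right. Merged: [7, 7, 10, 12]
Append remaining from left: [15, 15]. Merged: [7, 7, 10, 12, 15, 15]

Final merged array: [7, 7, 10, 12, 15, 15]
Total comparisons: 4

The merged array is [7, 7, 10, 12, 15, 15], requiring 4 comparisons. The merge step runs in O(n) time where n is the total number of elements.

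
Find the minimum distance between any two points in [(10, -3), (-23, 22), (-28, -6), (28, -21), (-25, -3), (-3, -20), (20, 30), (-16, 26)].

Computing all pairwise distances among 8 points:

d((10, -3), (-23, 22)) = 41.4005
d((10, -3), (-28, -6)) = 38.1182
d((10, -3), (28, -21)) = 25.4558
d((10, -3), (-25, -3)) = 35.0
d((10, -3), (-3, -20)) = 21.4009
d((10, -3), (20, 30)) = 34.4819
d((10, -3), (-16, 26)) = 38.9487
d((-23, 22), (-28, -6)) = 28.4429
d((-23, 22), (28, -21)) = 66.7083
d((-23, 22), (-25, -3)) = 25.0799
d((-23, 22), (-3, -20)) = 46.5188
d((-23, 22), (20, 30)) = 43.7379
d((-23, 22), (-16, 26)) = 8.0623
d((-28, -6), (28, -21)) = 57.9741
d((-28, -6), (-25, -3)) = 4.2426 <-- minimum
d((-28, -6), (-3, -20)) = 28.6531
d((-28, -6), (20, 30)) = 60.0
d((-28, -6), (-16, 26)) = 34.176
d((28, -21), (-25, -3)) = 55.9732
d((28, -21), (-3, -20)) = 31.0161
d((28, -21), (20, 30)) = 51.6236
d((28, -21), (-16, 26)) = 64.3817
d((-25, -3), (-3, -20)) = 27.8029
d((-25, -3), (20, 30)) = 55.8032
d((-25, -3), (-16, 26)) = 30.3645
d((-3, -20), (20, 30)) = 55.0364
d((-3, -20), (-16, 26)) = 47.8017
d((20, 30), (-16, 26)) = 36.2215

Closest pair: (-28, -6) and (-25, -3) with distance 4.2426

The closest pair is (-28, -6) and (-25, -3) with Euclidean distance 4.2426. For 8 points, brute-force pairwise comparison is shown above. For large n, the divide-and-conquer algorithm (sort by x, recurse on halves, check the dividing strip) achieves O(n log n).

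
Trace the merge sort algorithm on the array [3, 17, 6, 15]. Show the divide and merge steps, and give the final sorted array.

Merge sort trace:

Split: [3, 17, 6, 15] -> [3, 17] and [6, 15]
  Split: [3, 17] -> [3] and [17]
  Merge: [3] + [17] -> [3, 17]
  Split: [6, 15] -> [6] and [15]
  Merge: [6] + [15] -> [6, 15]
Merge: [3, 17] + [6, 15] -> [3, 6, 15, 17]

Final sorted array: [3, 6, 15, 17]

The merge sort proceeds by recursively splitting the array and merging sorted halves.
After all merges, the sorted array is [3, 6, 15, 17].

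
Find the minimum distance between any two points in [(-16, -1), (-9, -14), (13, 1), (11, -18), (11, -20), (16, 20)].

Computing all pairwise distances among 6 points:

d((-16, -1), (-9, -14)) = 14.7648
d((-16, -1), (13, 1)) = 29.0689
d((-16, -1), (11, -18)) = 31.9061
d((-16, -1), (11, -20)) = 33.0151
d((-16, -1), (16, 20)) = 38.2753
d((-9, -14), (13, 1)) = 26.6271
d((-9, -14), (11, -18)) = 20.3961
d((-9, -14), (11, -20)) = 20.8806
d((-9, -14), (16, 20)) = 42.2019
d((13, 1), (11, -18)) = 19.105
d((13, 1), (11, -20)) = 21.095
d((13, 1), (16, 20)) = 19.2354
d((11, -18), (11, -20)) = 2.0 <-- minimum
d((11, -18), (16, 20)) = 38.3275
d((11, -20), (16, 20)) = 40.3113

Closest pair: (11, -18) and (11, -20) with distance 2.0

The closest pair is (11, -18) and (11, -20) with Euclidean distance 2.0. For 6 points, brute-force pairwise comparison is shown above. For large n, the divide-and-conquer algorithm (sort by x, recurse on halves, check the dividing strip) achieves O(n log n).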